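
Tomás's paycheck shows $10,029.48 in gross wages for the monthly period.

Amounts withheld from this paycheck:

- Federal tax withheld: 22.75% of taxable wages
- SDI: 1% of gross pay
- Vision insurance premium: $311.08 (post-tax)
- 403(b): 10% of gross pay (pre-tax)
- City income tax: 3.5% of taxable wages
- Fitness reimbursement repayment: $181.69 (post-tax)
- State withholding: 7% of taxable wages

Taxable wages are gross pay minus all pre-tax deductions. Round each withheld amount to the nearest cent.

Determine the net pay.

$5,432.14

403(b): $10,029.48 × 0.1 = $1,002.95
Taxable wages = $10,029.48 − $1,002.95 = $9,026.53
City income tax: $9,026.53 × 0.035 = $315.93
State withholding: $9,026.53 × 0.07 = $631.86
Federal tax withheld: $9,026.53 × 0.2275 = $2,053.54
SDI: $10,029.48 × 0.01 = $100.29
Vision insurance premium: $311.08
Fitness reimbursement repayment: $181.69
Total deductions = $1,002.95 + $315.93 + $631.86 + $2,053.54 + $100.29 + $311.08 + $181.69 = $4,597.34
Net pay = $10,029.48 − $4,597.34 = $5,432.14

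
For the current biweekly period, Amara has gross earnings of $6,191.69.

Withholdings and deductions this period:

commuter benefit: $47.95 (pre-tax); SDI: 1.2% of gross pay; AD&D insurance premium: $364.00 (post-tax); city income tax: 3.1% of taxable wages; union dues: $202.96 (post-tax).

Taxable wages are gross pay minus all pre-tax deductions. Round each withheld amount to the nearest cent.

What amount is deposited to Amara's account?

$5,312.02

Commuter benefit: $47.95
Taxable wages = $6,191.69 − $47.95 = $6,143.74
City income tax: $6,143.74 × 0.031 = $190.46
SDI: $6,191.69 × 0.012 = $74.30
Union dues: $202.96
AD&D insurance premium: $364.00
Total deductions = $47.95 + $190.46 + $74.30 + $202.96 + $364.00 = $879.67
Net pay = $6,191.69 − $879.67 = $5,312.02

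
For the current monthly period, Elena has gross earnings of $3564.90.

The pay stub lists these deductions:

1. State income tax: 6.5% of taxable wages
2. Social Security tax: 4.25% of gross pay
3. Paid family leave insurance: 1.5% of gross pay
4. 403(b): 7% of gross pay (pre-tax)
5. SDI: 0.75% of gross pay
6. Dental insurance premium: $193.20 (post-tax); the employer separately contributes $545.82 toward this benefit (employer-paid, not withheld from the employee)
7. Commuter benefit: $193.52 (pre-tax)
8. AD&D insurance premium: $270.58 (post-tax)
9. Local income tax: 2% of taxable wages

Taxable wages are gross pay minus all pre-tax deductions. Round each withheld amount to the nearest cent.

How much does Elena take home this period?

$2160.98

403(b): $3564.90 × 0.07 = $249.54
Commuter benefit: $193.52
Pre-tax total = $249.54 + $193.52 = $443.06
Taxable wages = $3564.90 − $443.06 = $3121.84
Local income tax: $3121.84 × 0.02 = $62.44
State income tax: $3121.84 × 0.065 = $202.92
Paid family leave insurance: $3564.90 × 0.015 = $53.47
SDI: $3564.90 × 0.0075 = $26.74
Social Security tax: $3564.90 × 0.0425 = $151.51
AD&D insurance premium: $270.58
Dental insurance premium: $193.20
(Employer's $545.82 toward dental insurance premium is not withheld from the employee.)
Total deductions = $249.54 + $193.52 + $62.44 + $202.92 + $53.47 + $26.74 + $151.51 + $270.58 + $193.20 = $1403.92
Net pay = $3564.90 − $1403.92 = $2160.98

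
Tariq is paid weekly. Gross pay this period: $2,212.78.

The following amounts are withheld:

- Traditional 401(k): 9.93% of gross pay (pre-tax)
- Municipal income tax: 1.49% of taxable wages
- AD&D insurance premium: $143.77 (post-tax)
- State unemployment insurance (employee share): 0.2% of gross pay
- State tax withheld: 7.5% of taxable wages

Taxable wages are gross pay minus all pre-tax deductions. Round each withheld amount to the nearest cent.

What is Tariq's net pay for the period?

Traditional 401(k): $2,212.78 × 0.0993 = $219.73
Taxable wages = $2,212.78 − $219.73 = $1,993.05
Municipal income tax: $1,993.05 × 0.0149 = $29.70
State tax withheld: $1,993.05 × 0.075 = $149.48
State unemployment insurance (employee share): $2,212.78 × 0.002 = $4.43
AD&D insurance premium: $143.77
Total deductions = $219.73 + $29.70 + $149.48 + $4.43 + $143.77 = $547.11
Net pay = $2,212.78 − $547.11 = $1,665.67

$1,665.67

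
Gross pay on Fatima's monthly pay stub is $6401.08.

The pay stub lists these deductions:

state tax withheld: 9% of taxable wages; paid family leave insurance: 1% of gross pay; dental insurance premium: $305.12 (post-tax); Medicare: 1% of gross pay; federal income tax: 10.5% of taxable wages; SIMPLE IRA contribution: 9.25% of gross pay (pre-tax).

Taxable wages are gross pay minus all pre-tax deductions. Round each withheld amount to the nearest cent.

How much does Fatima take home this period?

SIMPLE IRA contribution: $6401.08 × 0.0925 = $592.10
Taxable wages = $6401.08 − $592.10 = $5808.98
Federal income tax: $5808.98 × 0.105 = $609.94
State tax withheld: $5808.98 × 0.09 = $522.81
Medicare: $6401.08 × 0.01 = $64.01
Paid family leave insurance: $6401.08 × 0.01 = $64.01
Dental insurance premium: $305.12
Total deductions = $592.10 + $609.94 + $522.81 + $64.01 + $64.01 + $305.12 = $2157.99
Net pay = $6401.08 − $2157.99 = $4243.09

$4243.09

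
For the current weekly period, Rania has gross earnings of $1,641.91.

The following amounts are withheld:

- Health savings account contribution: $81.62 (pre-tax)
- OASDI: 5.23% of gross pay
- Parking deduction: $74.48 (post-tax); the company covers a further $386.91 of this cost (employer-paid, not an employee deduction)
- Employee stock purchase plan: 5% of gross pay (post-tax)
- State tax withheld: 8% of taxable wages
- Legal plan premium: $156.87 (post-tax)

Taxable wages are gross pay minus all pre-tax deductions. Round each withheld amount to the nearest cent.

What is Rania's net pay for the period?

Health savings account contribution: $81.62
Taxable wages = $1,641.91 − $81.62 = $1,560.29
State tax withheld: $1,560.29 × 0.08 = $124.82
OASDI: $1,641.91 × 0.0523 = $85.87
Parking deduction: $74.48
Legal plan premium: $156.87
Employee stock purchase plan: $1,641.91 × 0.05 = $82.10
(Employer's $386.91 toward parking deduction is not withheld from the employee.)
Total deductions = $81.62 + $124.82 + $85.87 + $74.48 + $156.87 + $82.10 = $605.76
Net pay = $1,641.91 − $605.76 = $1,036.15

$1,036.15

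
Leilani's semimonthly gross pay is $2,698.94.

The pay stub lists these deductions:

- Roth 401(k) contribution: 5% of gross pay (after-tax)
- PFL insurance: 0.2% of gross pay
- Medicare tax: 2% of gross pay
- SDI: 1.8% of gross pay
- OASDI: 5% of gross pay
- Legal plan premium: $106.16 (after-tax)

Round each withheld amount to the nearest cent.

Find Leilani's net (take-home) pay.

OASDI: $2,698.94 × 0.05 = $134.95
SDI: $2,698.94 × 0.018 = $48.58
PFL insurance: $2,698.94 × 0.002 = $5.40
Medicare tax: $2,698.94 × 0.02 = $53.98
Roth 401(k) contribution: $2,698.94 × 0.05 = $134.95
Legal plan premium: $106.16
Total deductions = $134.95 + $48.58 + $5.40 + $53.98 + $134.95 + $106.16 = $484.02
Net pay = $2,698.94 − $484.02 = $2,214.92

$2,214.92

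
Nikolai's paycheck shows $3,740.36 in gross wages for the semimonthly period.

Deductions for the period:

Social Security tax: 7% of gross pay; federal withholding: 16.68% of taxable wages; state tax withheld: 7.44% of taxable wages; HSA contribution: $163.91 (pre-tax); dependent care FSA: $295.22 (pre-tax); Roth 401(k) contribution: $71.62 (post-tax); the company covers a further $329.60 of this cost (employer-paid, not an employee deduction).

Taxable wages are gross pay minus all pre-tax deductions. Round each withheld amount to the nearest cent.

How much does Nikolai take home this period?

HSA contribution: $163.91
Dependent care FSA: $295.22
Pre-tax total = $163.91 + $295.22 = $459.13
Taxable wages = $3,740.36 − $459.13 = $3,281.23
Federal withholding: $3,281.23 × 0.1668 = $547.31
State tax withheld: $3,281.23 × 0.0744 = $244.12
Social Security tax: $3,740.36 × 0.07 = $261.83
Roth 401(k) contribution: $71.62
(Employer's $329.60 toward Roth 401(k) contribution is not withheld from the employee.)
Total deductions = $163.91 + $295.22 + $547.31 + $244.12 + $261.83 + $71.62 = $1,584.01
Net pay = $3,740.36 − $1,584.01 = $2,156.35

$2,156.35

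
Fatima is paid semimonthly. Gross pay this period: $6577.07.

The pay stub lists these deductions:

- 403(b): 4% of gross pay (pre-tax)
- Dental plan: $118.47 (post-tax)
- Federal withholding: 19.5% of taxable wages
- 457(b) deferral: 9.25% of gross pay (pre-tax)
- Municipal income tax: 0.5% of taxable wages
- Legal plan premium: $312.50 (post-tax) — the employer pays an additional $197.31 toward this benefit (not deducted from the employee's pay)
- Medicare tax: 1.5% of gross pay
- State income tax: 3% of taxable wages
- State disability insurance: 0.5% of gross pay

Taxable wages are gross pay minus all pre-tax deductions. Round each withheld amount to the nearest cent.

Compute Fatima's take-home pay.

$3830.80

403(b): $6577.07 × 0.04 = $263.08
457(b) deferral: $6577.07 × 0.0925 = $608.38
Pre-tax total = $263.08 + $608.38 = $871.46
Taxable wages = $6577.07 − $871.46 = $5705.61
Federal withholding: $5705.61 × 0.195 = $1112.59
State income tax: $5705.61 × 0.03 = $171.17
Municipal income tax: $5705.61 × 0.005 = $28.53
Medicare tax: $6577.07 × 0.015 = $98.66
State disability insurance: $6577.07 × 0.005 = $32.89
Dental plan: $118.47
Legal plan premium: $312.50
(Employer's $197.31 toward legal plan premium is not withheld from the employee.)
Total deductions = $263.08 + $608.38 + $1112.59 + $171.17 + $28.53 + $98.66 + $32.89 + $118.47 + $312.50 = $2746.27
Net pay = $6577.07 − $2746.27 = $3830.80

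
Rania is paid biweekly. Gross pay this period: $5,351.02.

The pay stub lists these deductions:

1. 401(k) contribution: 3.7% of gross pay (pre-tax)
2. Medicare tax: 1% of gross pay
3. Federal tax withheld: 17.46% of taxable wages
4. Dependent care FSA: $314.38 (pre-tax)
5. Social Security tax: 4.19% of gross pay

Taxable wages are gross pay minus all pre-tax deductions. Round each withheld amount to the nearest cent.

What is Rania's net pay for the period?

401(k) contribution: $5,351.02 × 0.037 = $197.99
Dependent care FSA: $314.38
Pre-tax total = $197.99 + $314.38 = $512.37
Taxable wages = $5,351.02 − $512.37 = $4,838.65
Federal tax withheld: $4,838.65 × 0.1746 = $844.83
Social Security tax: $5,351.02 × 0.0419 = $224.21
Medicare tax: $5,351.02 × 0.01 = $53.51
Total deductions = $197.99 + $314.38 + $844.83 + $224.21 + $53.51 = $1,634.92
Net pay = $5,351.02 − $1,634.92 = $3,716.10

$3,716.10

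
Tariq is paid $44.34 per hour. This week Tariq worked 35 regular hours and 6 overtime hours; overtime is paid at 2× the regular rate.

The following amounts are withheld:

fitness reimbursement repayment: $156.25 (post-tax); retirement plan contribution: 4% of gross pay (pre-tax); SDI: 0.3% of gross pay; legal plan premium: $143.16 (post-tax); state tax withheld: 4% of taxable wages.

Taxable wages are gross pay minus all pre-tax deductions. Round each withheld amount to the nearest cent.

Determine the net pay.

$1,614.94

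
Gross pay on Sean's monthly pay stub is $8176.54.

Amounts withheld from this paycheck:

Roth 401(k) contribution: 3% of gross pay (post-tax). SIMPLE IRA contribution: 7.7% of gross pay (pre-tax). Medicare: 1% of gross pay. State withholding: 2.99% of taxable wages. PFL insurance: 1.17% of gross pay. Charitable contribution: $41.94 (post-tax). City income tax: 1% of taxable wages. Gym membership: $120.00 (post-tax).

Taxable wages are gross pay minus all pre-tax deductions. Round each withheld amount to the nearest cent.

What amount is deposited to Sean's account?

$6661.15

SIMPLE IRA contribution: $8176.54 × 0.077 = $629.59
Taxable wages = $8176.54 − $629.59 = $7546.95
State withholding: $7546.95 × 0.0299 = $225.65
City income tax: $7546.95 × 0.01 = $75.47
Medicare: $8176.54 × 0.01 = $81.77
PFL insurance: $8176.54 × 0.0117 = $95.67
Gym membership: $120.00
Roth 401(k) contribution: $8176.54 × 0.03 = $245.30
Charitable contribution: $41.94
Total deductions = $629.59 + $225.65 + $75.47 + $81.77 + $95.67 + $120.00 + $245.30 + $41.94 = $1515.39
Net pay = $8176.54 − $1515.39 = $6661.15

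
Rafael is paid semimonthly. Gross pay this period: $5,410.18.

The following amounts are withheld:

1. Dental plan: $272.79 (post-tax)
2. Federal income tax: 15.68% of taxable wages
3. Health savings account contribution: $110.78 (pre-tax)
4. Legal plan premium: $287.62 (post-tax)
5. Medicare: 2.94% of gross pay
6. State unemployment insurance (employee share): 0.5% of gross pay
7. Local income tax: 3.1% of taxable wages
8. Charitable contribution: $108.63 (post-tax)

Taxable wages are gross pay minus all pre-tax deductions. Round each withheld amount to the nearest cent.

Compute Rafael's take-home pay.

$3,449.02

Health savings account contribution: $110.78
Taxable wages = $5,410.18 − $110.78 = $5,299.40
Federal income tax: $5,299.40 × 0.1568 = $830.95
Local income tax: $5,299.40 × 0.031 = $164.28
Medicare: $5,410.18 × 0.0294 = $159.06
State unemployment insurance (employee share): $5,410.18 × 0.005 = $27.05
Dental plan: $272.79
Legal plan premium: $287.62
Charitable contribution: $108.63
Total deductions = $110.78 + $830.95 + $164.28 + $159.06 + $27.05 + $272.79 + $287.62 + $108.63 = $1,961.16
Net pay = $5,410.18 − $1,961.16 = $3,449.02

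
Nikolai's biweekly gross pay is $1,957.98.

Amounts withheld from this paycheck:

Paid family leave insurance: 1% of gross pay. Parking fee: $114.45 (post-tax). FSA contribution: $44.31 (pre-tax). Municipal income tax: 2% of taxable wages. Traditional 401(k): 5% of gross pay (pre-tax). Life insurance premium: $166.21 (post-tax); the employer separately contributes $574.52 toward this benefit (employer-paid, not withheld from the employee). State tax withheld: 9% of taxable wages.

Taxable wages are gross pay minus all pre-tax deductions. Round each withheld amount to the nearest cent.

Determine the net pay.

Traditional 401(k): $1,957.98 × 0.05 = $97.90
FSA contribution: $44.31
Pre-tax total = $97.90 + $44.31 = $142.21
Taxable wages = $1,957.98 − $142.21 = $1,815.77
State tax withheld: $1,815.77 × 0.09 = $163.42
Municipal income tax: $1,815.77 × 0.02 = $36.32
Paid family leave insurance: $1,957.98 × 0.01 = $19.58
Parking fee: $114.45
Life insurance premium: $166.21
(Employer's $574.52 toward life insurance premium is not withheld from the employee.)
Total deductions = $97.90 + $44.31 + $163.42 + $36.32 + $19.58 + $114.45 + $166.21 = $642.19
Net pay = $1,957.98 − $642.19 = $1,315.79

$1,315.79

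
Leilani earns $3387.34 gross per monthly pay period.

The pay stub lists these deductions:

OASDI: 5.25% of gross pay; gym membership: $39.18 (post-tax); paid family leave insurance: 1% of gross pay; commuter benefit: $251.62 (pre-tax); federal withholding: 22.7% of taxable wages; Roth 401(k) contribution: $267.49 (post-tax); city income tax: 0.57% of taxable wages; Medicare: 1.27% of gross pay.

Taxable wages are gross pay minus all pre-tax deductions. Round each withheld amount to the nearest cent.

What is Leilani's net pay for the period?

Commuter benefit: $251.62
Taxable wages = $3387.34 − $251.62 = $3135.72
City income tax: $3135.72 × 0.0057 = $17.87
Federal withholding: $3135.72 × 0.227 = $711.81
OASDI: $3387.34 × 0.0525 = $177.84
Medicare: $3387.34 × 0.0127 = $43.02
Paid family leave insurance: $3387.34 × 0.01 = $33.87
Roth 401(k) contribution: $267.49
Gym membership: $39.18
Total deductions = $251.62 + $17.87 + $711.81 + $177.84 + $43.02 + $33.87 + $267.49 + $39.18 = $1542.70
Net pay = $3387.34 − $1542.70 = $1844.64

$1844.64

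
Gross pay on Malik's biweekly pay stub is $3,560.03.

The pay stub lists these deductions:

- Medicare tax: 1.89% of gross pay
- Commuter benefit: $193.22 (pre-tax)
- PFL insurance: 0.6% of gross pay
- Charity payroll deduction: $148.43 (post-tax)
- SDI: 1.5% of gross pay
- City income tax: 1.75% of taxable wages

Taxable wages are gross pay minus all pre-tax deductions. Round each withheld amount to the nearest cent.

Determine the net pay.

$3,017.42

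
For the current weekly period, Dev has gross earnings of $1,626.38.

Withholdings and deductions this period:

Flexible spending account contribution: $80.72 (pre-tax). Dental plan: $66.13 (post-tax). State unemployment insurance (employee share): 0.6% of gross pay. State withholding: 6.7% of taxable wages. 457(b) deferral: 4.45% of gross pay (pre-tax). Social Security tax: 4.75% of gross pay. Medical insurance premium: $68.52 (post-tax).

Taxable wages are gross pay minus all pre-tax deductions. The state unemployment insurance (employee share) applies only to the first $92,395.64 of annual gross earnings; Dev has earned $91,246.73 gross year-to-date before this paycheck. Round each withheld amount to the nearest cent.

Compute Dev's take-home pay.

$1,155.79

457(b) deferral: $1,626.38 × 0.0445 = $72.37
Flexible spending account contribution: $80.72
Pre-tax total = $72.37 + $80.72 = $153.09
Taxable wages = $1,626.38 − $153.09 = $1,473.29
State withholding: $1,473.29 × 0.067 = $98.71
State unemployment insurance (employee share): only $92,395.64 − $91,246.73 = $1,148.91 of this check is subject → $1,148.91 × 0.006 = $6.89
Social Security tax: $1,626.38 × 0.0475 = $77.25
Medical insurance premium: $68.52
Dental plan: $66.13
Total deductions = $72.37 + $80.72 + $98.71 + $6.89 + $77.25 + $68.52 + $66.13 = $470.59
Net pay = $1,626.38 − $470.59 = $1,155.79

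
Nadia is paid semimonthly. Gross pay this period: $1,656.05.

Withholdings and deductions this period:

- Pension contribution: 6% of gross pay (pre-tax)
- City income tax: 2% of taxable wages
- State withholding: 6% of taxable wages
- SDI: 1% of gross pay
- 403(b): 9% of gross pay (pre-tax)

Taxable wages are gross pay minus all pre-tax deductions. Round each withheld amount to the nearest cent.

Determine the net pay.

$1,278.48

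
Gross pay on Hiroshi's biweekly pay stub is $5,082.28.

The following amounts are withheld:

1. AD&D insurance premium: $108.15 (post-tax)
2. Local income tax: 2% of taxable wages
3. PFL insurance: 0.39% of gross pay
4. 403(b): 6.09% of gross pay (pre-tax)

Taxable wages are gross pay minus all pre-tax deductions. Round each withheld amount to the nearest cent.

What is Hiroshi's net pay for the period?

$4,549.34

403(b): $5,082.28 × 0.0609 = $309.51
Taxable wages = $5,082.28 − $309.51 = $4,772.77
Local income tax: $4,772.77 × 0.02 = $95.46
PFL insurance: $5,082.28 × 0.0039 = $19.82
AD&D insurance premium: $108.15
Total deductions = $309.51 + $95.46 + $19.82 + $108.15 = $532.94
Net pay = $5,082.28 − $532.94 = $4,549.34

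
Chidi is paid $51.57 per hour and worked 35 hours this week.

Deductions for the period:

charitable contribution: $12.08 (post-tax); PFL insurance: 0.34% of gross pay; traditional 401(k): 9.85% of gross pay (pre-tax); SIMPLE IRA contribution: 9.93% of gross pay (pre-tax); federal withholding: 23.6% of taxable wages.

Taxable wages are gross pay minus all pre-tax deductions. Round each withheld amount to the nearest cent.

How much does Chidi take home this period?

Gross pay: 35 × $51.57 = $1,804.95
Traditional 401(k): $1,804.95 × 0.0985 = $177.79
SIMPLE IRA contribution: $1,804.95 × 0.0993 = $179.23
Pre-tax total = $177.79 + $179.23 = $357.02
Taxable wages = $1,804.95 − $357.02 = $1,447.93
Federal withholding: $1,447.93 × 0.236 = $341.71
PFL insurance: $1,804.95 × 0.0034 = $6.14
Charitable contribution: $12.08
Total deductions = $177.79 + $179.23 + $341.71 + $6.14 + $12.08 = $716.95
Net pay = $1,804.95 − $716.95 = $1,088.00

$1,088.00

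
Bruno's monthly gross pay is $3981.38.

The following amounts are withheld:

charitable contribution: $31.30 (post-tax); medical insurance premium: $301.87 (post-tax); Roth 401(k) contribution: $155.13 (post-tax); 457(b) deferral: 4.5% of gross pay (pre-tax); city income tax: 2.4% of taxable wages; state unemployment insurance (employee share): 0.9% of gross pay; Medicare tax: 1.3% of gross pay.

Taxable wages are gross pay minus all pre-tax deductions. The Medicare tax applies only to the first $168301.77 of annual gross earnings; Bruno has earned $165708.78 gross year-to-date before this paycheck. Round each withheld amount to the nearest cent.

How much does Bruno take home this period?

$3153.13

457(b) deferral: $3981.38 × 0.045 = $179.16
Taxable wages = $3981.38 − $179.16 = $3802.22
City income tax: $3802.22 × 0.024 = $91.25
State unemployment insurance (employee share): $3981.38 × 0.009 = $35.83
Medicare tax: only $168301.77 − $165708.78 = $2592.99 of this check is subject → $2592.99 × 0.013 = $33.71
Roth 401(k) contribution: $155.13
Charitable contribution: $31.30
Medical insurance premium: $301.87
Total deductions = $179.16 + $91.25 + $35.83 + $33.71 + $155.13 + $31.30 + $301.87 = $828.25
Net pay = $3981.38 − $828.25 = $3153.13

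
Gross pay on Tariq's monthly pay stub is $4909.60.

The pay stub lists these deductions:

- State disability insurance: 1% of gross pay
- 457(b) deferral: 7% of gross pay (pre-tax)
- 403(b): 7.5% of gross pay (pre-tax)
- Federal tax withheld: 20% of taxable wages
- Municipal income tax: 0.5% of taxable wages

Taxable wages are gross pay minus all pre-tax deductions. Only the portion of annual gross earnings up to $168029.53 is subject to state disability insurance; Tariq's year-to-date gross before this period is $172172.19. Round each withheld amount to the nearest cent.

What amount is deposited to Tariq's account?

$3337.18

403(b): $4909.60 × 0.075 = $368.22
457(b) deferral: $4909.60 × 0.07 = $343.67
Pre-tax total = $368.22 + $343.67 = $711.89
Taxable wages = $4909.60 − $711.89 = $4197.71
Municipal income tax: $4197.71 × 0.005 = $20.99
Federal tax withheld: $4197.71 × 0.2 = $839.54
State disability insurance: annual cap $168029.53 already reached (YTD $172172.19), so $0.00
Total deductions = $368.22 + $343.67 + $20.99 + $839.54 + $0.00 = $1572.42
Net pay = $4909.60 − $1572.42 = $3337.18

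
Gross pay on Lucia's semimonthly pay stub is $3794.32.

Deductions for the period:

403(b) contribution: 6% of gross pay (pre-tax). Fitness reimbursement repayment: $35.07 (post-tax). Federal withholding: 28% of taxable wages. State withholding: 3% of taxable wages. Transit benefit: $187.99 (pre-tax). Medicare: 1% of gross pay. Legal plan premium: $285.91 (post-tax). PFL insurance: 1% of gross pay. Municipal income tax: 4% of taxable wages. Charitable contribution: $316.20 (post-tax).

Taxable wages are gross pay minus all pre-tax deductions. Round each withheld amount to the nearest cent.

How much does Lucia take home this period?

Transit benefit: $187.99
403(b) contribution: $3794.32 × 0.06 = $227.66
Pre-tax total = $187.99 + $227.66 = $415.65
Taxable wages = $3794.32 − $415.65 = $3378.67
State withholding: $3378.67 × 0.03 = $101.36
Municipal income tax: $3378.67 × 0.04 = $135.15
Federal withholding: $3378.67 × 0.28 = $946.03
Medicare: $3794.32 × 0.01 = $37.94
PFL insurance: $3794.32 × 0.01 = $37.94
Charitable contribution: $316.20
Fitness reimbursement repayment: $35.07
Legal plan premium: $285.91
Total deductions = $187.99 + $227.66 + $101.36 + $135.15 + $946.03 + $37.94 + $37.94 + $316.20 + $35.07 + $285.91 = $2311.25
Net pay = $3794.32 − $2311.25 = $1483.07

$1483.07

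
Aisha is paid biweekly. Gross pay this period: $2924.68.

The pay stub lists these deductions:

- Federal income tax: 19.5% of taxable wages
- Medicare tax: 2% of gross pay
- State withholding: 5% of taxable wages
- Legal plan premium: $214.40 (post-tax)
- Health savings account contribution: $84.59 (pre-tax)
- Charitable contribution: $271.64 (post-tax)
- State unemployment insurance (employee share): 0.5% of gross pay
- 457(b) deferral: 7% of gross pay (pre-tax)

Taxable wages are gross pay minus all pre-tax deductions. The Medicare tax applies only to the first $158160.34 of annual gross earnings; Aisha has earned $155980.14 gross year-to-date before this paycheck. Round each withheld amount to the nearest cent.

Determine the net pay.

$1445.43

Health savings account contribution: $84.59
457(b) deferral: $2924.68 × 0.07 = $204.73
Pre-tax total = $84.59 + $204.73 = $289.32
Taxable wages = $2924.68 − $289.32 = $2635.36
Federal income tax: $2635.36 × 0.195 = $513.90
State withholding: $2635.36 × 0.05 = $131.77
Medicare tax: only $158160.34 − $155980.14 = $2180.20 of this check is subject → $2180.20 × 0.02 = $43.60
State unemployment insurance (employee share): $2924.68 × 0.005 = $14.62
Legal plan premium: $214.40
Charitable contribution: $271.64
Total deductions = $84.59 + $204.73 + $513.90 + $131.77 + $43.60 + $14.62 + $214.40 + $271.64 = $1479.25
Net pay = $2924.68 − $1479.25 = $1445.43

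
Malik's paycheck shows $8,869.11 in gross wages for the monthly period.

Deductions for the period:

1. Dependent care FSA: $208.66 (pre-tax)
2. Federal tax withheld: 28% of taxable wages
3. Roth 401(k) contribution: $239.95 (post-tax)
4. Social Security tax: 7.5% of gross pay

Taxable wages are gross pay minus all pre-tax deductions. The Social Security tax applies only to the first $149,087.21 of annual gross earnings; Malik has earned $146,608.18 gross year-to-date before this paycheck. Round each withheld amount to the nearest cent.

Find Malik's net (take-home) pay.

Dependent care FSA: $208.66
Taxable wages = $8,869.11 − $208.66 = $8,660.45
Federal tax withheld: $8,660.45 × 0.28 = $2,424.93
Social Security tax: only $149,087.21 − $146,608.18 = $2,479.03 of this check is subject → $2,479.03 × 0.075 = $185.93
Roth 401(k) contribution: $239.95
Total deductions = $208.66 + $2,424.93 + $185.93 + $239.95 = $3,059.47
Net pay = $8,869.11 − $3,059.47 = $5,809.64

$5,809.64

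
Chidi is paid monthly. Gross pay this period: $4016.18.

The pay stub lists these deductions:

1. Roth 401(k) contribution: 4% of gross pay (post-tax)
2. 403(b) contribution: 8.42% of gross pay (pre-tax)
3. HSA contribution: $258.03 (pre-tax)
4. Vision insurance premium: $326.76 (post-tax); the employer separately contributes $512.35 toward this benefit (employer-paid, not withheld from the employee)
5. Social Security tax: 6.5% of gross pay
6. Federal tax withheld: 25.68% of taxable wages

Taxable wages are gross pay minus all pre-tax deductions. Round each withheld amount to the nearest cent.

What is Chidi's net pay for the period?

403(b) contribution: $4016.18 × 0.0842 = $338.16
HSA contribution: $258.03
Pre-tax total = $338.16 + $258.03 = $596.19
Taxable wages = $4016.18 − $596.19 = $3419.99
Federal tax withheld: $3419.99 × 0.2568 = $878.25
Social Security tax: $4016.18 × 0.065 = $261.05
Roth 401(k) contribution: $4016.18 × 0.04 = $160.65
Vision insurance premium: $326.76
(Employer's $512.35 toward vision insurance premium is not withheld from the employee.)
Total deductions = $338.16 + $258.03 + $878.25 + $261.05 + $160.65 + $326.76 = $2222.90
Net pay = $4016.18 − $2222.90 = $1793.28

$1793.28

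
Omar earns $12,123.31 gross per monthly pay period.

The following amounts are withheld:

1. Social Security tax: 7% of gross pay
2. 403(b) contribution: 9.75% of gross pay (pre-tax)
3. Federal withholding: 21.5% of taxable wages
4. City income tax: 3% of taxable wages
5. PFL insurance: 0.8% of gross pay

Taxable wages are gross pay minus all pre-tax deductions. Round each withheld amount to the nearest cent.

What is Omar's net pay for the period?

$7,315.05

403(b) contribution: $12,123.31 × 0.0975 = $1,182.02
Taxable wages = $12,123.31 − $1,182.02 = $10,941.29
City income tax: $10,941.29 × 0.03 = $328.24
Federal withholding: $10,941.29 × 0.215 = $2,352.38
PFL insurance: $12,123.31 × 0.008 = $96.99
Social Security tax: $12,123.31 × 0.07 = $848.63
Total deductions = $1,182.02 + $328.24 + $2,352.38 + $96.99 + $848.63 = $4,808.26
Net pay = $12,123.31 − $4,808.26 = $7,315.05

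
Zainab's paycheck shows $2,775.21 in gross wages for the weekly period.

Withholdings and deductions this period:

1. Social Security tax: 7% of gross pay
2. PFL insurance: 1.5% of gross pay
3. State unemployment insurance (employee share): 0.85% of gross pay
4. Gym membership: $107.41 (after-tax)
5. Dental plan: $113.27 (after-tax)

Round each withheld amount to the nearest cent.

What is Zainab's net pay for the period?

PFL insurance: $2,775.21 × 0.015 = $41.63
Social Security tax: $2,775.21 × 0.07 = $194.26
State unemployment insurance (employee share): $2,775.21 × 0.0085 = $23.59
Dental plan: $113.27
Gym membership: $107.41
Total deductions = $41.63 + $194.26 + $23.59 + $113.27 + $107.41 = $480.16
Net pay = $2,775.21 − $480.16 = $2,295.05

$2,295.05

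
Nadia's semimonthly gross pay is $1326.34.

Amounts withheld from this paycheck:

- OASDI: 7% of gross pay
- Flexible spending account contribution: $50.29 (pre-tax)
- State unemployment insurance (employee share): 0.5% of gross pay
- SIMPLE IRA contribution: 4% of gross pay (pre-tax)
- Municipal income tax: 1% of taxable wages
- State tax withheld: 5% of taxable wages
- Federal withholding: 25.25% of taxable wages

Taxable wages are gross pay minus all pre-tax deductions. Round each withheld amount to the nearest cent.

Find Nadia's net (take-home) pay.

$741.34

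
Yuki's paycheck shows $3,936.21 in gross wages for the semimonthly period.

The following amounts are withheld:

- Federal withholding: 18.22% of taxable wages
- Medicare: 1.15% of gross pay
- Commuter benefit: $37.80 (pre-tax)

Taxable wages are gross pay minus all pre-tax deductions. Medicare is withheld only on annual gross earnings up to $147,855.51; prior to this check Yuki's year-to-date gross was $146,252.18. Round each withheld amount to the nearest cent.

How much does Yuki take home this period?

$3,169.68

Commuter benefit: $37.80
Taxable wages = $3,936.21 − $37.80 = $3,898.41
Federal withholding: $3,898.41 × 0.1822 = $710.29
Medicare: only $147,855.51 − $146,252.18 = $1,603.33 of this check is subject → $1,603.33 × 0.0115 = $18.44
Total deductions = $37.80 + $710.29 + $18.44 = $766.53
Net pay = $3,936.21 − $766.53 = $3,169.68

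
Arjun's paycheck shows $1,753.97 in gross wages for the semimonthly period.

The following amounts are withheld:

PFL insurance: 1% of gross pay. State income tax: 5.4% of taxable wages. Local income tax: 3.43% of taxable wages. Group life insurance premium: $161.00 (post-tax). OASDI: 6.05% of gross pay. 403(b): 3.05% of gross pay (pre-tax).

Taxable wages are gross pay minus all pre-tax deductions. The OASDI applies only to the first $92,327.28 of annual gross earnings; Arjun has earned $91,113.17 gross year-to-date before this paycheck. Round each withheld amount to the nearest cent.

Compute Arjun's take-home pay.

403(b): $1,753.97 × 0.0305 = $53.50
Taxable wages = $1,753.97 − $53.50 = $1,700.47
Local income tax: $1,700.47 × 0.0343 = $58.33
State income tax: $1,700.47 × 0.054 = $91.83
OASDI: only $92,327.28 − $91,113.17 = $1,214.11 of this check is subject → $1,214.11 × 0.0605 = $73.45
PFL insurance: $1,753.97 × 0.01 = $17.54
Group life insurance premium: $161.00
Total deductions = $53.50 + $58.33 + $91.83 + $73.45 + $17.54 + $161.00 = $455.65
Net pay = $1,753.97 − $455.65 = $1,298.32

$1,298.32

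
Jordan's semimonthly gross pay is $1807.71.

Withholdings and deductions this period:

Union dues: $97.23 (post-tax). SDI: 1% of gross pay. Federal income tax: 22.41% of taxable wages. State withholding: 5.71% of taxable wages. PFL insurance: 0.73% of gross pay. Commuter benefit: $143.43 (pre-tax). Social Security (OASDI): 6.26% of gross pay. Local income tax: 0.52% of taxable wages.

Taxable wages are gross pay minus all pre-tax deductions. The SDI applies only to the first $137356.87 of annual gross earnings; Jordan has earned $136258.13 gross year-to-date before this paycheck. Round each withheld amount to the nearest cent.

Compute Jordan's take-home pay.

$953.05

Commuter benefit: $143.43
Taxable wages = $1807.71 − $143.43 = $1664.28
Local income tax: $1664.28 × 0.0052 = $8.65
Federal income tax: $1664.28 × 0.2241 = $372.97
State withholding: $1664.28 × 0.0571 = $95.03
PFL insurance: $1807.71 × 0.0073 = $13.20
Social Security (OASDI): $1807.71 × 0.0626 = $113.16
SDI: only $137356.87 − $136258.13 = $1098.74 of this check is subject → $1098.74 × 0.01 = $10.99
Union dues: $97.23
Total deductions = $143.43 + $8.65 + $372.97 + $95.03 + $13.20 + $113.16 + $10.99 + $97.23 = $854.66
Net pay = $1807.71 − $854.66 = $953.05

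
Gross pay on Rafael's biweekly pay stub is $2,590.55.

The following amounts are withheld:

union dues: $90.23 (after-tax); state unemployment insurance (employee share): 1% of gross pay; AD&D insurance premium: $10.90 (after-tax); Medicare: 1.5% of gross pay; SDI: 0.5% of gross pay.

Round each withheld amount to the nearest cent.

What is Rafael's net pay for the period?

$2,411.70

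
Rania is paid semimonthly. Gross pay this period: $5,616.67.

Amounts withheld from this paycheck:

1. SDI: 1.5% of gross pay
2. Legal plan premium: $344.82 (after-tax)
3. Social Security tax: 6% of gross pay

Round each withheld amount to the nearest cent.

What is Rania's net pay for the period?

$4,850.60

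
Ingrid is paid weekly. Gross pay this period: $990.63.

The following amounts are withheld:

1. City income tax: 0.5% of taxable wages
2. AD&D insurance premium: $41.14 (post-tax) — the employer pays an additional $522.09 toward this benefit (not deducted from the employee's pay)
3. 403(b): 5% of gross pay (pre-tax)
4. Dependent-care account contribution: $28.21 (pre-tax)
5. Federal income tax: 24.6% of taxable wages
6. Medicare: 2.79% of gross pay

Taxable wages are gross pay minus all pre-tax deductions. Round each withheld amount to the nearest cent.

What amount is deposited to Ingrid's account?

$614.98

Dependent-care account contribution: $28.21
403(b): $990.63 × 0.05 = $49.53
Pre-tax total = $28.21 + $49.53 = $77.74
Taxable wages = $990.63 − $77.74 = $912.89
City income tax: $912.89 × 0.005 = $4.56
Federal income tax: $912.89 × 0.246 = $224.57
Medicare: $990.63 × 0.0279 = $27.64
AD&D insurance premium: $41.14
(Employer's $522.09 toward AD&D insurance premium is not withheld from the employee.)
Total deductions = $28.21 + $49.53 + $4.56 + $224.57 + $27.64 + $41.14 = $375.65
Net pay = $990.63 − $375.65 = $614.98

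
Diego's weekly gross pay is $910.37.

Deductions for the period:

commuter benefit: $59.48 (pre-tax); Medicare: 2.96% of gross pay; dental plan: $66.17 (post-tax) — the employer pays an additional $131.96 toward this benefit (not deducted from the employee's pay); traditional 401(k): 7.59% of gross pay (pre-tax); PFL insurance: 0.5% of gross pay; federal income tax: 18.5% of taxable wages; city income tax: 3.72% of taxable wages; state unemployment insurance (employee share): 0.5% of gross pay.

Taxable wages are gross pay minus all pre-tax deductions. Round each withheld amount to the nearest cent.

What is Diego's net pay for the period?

Commuter benefit: $59.48
Traditional 401(k): $910.37 × 0.0759 = $69.10
Pre-tax total = $59.48 + $69.10 = $128.58
Taxable wages = $910.37 − $128.58 = $781.79
Federal income tax: $781.79 × 0.185 = $144.63
City income tax: $781.79 × 0.0372 = $29.08
PFL insurance: $910.37 × 0.005 = $4.55
Medicare: $910.37 × 0.0296 = $26.95
State unemployment insurance (employee share): $910.37 × 0.005 = $4.55
Dental plan: $66.17
(Employer's $131.96 toward dental plan is not withheld from the employee.)
Total deductions = $59.48 + $69.10 + $144.63 + $29.08 + $4.55 + $26.95 + $4.55 + $66.17 = $404.51
Net pay = $910.37 − $404.51 = $505.86

$505.86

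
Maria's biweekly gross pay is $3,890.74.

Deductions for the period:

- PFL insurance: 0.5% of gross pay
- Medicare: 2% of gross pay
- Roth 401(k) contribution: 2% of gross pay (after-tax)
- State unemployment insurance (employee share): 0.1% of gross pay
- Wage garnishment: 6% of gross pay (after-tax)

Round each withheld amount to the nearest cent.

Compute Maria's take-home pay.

Medicare: $3,890.74 × 0.02 = $77.81
State unemployment insurance (employee share): $3,890.74 × 0.001 = $3.89
PFL insurance: $3,890.74 × 0.005 = $19.45
Roth 401(k) contribution: $3,890.74 × 0.02 = $77.81
Wage garnishment: $3,890.74 × 0.06 = $233.44
Total deductions = $77.81 + $3.89 + $19.45 + $77.81 + $233.44 = $412.40
Net pay = $3,890.74 − $412.40 = $3,478.34

$3,478.34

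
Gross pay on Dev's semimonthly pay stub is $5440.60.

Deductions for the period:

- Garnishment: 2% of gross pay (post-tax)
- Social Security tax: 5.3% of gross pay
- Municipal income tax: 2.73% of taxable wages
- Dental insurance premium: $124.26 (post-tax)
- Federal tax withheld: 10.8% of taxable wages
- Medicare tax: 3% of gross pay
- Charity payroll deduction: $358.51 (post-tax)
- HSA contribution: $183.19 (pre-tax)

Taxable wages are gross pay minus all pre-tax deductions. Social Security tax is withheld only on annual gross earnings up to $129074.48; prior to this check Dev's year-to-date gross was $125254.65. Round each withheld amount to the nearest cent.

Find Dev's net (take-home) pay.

HSA contribution: $183.19
Taxable wages = $5440.60 − $183.19 = $5257.41
Municipal income tax: $5257.41 × 0.0273 = $143.53
Federal tax withheld: $5257.41 × 0.108 = $567.80
Social Security tax: only $129074.48 − $125254.65 = $3819.83 of this check is subject → $3819.83 × 0.053 = $202.45
Medicare tax: $5440.60 × 0.03 = $163.22
Dental insurance premium: $124.26
Garnishment: $5440.60 × 0.02 = $108.81
Charity payroll deduction: $358.51
Total deductions = $183.19 + $143.53 + $567.80 + $202.45 + $163.22 + $124.26 + $108.81 + $358.51 = $1851.77
Net pay = $5440.60 − $1851.77 = $3588.83

$3588.83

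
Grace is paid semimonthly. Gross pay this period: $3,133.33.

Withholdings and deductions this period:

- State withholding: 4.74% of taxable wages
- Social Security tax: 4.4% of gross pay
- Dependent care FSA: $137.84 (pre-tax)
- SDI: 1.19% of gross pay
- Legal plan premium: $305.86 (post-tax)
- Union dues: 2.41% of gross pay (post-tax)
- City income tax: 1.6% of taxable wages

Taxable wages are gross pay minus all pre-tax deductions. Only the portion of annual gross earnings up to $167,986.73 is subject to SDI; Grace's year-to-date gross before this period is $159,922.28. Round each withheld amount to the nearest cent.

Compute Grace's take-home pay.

$2,249.04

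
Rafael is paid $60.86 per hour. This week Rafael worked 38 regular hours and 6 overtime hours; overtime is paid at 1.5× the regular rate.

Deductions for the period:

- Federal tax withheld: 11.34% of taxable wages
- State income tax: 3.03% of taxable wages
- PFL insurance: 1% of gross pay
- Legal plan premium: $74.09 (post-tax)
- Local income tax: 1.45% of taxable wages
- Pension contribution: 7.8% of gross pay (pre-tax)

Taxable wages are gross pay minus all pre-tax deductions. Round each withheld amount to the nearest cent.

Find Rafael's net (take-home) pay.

$2,117.40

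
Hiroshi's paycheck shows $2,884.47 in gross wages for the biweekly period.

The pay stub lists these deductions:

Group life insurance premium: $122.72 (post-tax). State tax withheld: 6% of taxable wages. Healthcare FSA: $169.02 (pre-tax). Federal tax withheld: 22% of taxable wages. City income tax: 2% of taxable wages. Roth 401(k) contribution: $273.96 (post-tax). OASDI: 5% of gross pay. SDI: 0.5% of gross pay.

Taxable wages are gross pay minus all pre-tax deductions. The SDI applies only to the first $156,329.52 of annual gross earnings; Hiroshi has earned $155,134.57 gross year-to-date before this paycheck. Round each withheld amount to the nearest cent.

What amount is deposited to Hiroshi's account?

$1,353.94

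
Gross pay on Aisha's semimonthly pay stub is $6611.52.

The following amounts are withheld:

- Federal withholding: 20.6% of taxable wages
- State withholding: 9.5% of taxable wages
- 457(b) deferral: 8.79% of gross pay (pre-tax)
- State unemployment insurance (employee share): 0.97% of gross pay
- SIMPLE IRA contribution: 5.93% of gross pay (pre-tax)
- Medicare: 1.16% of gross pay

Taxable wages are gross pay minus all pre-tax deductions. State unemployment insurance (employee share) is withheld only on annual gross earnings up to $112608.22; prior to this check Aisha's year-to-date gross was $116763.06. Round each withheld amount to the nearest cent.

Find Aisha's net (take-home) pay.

$3864.49

SIMPLE IRA contribution: $6611.52 × 0.0593 = $392.06
457(b) deferral: $6611.52 × 0.0879 = $581.15
Pre-tax total = $392.06 + $581.15 = $973.21
Taxable wages = $6611.52 − $973.21 = $5638.31
Federal withholding: $5638.31 × 0.206 = $1161.49
State withholding: $5638.31 × 0.095 = $535.64
Medicare: $6611.52 × 0.0116 = $76.69
State unemployment insurance (employee share): annual cap $112608.22 already reached (YTD $116763.06), so $0.00
Total deductions = $392.06 + $581.15 + $1161.49 + $535.64 + $76.69 + $0.00 = $2747.03
Net pay = $6611.52 − $2747.03 = $3864.49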